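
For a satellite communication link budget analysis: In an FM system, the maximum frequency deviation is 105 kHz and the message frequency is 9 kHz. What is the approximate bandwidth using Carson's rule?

Carson's rule: BW = 2*(delta_f + f_m)
= 2*(105 + 9) kHz = 228 kHz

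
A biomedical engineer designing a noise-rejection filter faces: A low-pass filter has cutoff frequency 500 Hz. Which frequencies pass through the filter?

A low-pass filter passes all frequencies below the cutoff frequency 500 Hz and attenuates higher frequencies.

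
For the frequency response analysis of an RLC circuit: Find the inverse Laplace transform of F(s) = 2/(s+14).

Standard pair: k/(s+a) <-> k*e^(-at)*u(t)
With k=2, a=14: f(t) = 2*e^(-14t)*u(t)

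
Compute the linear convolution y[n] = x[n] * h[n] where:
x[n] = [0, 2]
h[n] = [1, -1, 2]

y[n] = sum_k x[k]*h[n-k]. Output length = len(x) + len(h) - 1 = 2 + 3 - 1 = 4.
y[0] = 0*1 = 0
y[1] = 2*1 + 0*-1 = 2
y[2] = 2*-1 + 0*2 = -2
y[3] = 2*2 = 4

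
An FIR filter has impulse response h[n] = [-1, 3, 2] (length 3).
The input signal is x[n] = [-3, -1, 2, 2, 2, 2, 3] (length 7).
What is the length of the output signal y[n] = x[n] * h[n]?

For linear convolution, the output length is:
len(y) = len(x) + len(h) - 1 = 7 + 3 - 1 = 9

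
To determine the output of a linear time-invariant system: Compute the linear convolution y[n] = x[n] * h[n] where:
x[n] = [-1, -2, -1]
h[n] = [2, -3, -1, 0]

y[n] = sum_k x[k]*h[n-k]. Output length = len(x) + len(h) - 1 = 3 + 4 - 1 = 6.
y[0] = -1*2 = -2
y[1] = -2*2 + -1*-3 = -1
y[2] = -1*2 + -2*-3 + -1*-1 = 5
y[3] = -1*-3 + -2*-1 + -1*0 = 5
y[4] = -1*-1 + -2*0 = 1
y[5] = -1*0 = 0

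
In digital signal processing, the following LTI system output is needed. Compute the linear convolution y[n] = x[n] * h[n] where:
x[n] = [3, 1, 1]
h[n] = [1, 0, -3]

y[n] = sum_k x[k]*h[n-k]. Output length = len(x) + len(h) - 1 = 3 + 3 - 1 = 5.
y[0] = 3*1 = 3
y[1] = 1*1 + 3*0 = 1
y[2] = 1*1 + 1*0 + 3*-3 = -8
y[3] = 1*0 + 1*-3 = -3
y[4] = 1*-3 = -3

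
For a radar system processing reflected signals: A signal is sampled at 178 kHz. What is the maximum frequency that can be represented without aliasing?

The maximum frequency that can be represented without aliasing
is the Nyquist frequency: f_max = f_s / 2 = 178 kHz / 2 = 89 kHz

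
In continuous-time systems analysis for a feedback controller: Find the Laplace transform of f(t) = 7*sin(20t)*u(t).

Standard pair: sin(wt)*u(t) <-> w/(s^2+w^2)
With w = 20: L{7*sin(20t)*u(t)} = 140/(s^2+400)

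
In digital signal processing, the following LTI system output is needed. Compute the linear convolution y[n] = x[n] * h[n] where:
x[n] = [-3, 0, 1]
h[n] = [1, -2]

y[n] = sum_k x[k]*h[n-k]. Output length = len(x) + len(h) - 1 = 3 + 2 - 1 = 4.
y[0] = -3*1 = -3
y[1] = 0*1 + -3*-2 = 6
y[2] = 1*1 + 0*-2 = 1
y[3] = 1*-2 = -2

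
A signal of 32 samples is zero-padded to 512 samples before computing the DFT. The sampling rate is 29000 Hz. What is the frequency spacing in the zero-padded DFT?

Original DFT: N = 32, resolution = f_s/N = 29000/32 = 3625/4 Hz
Zero-padded DFT: N = 512, resolution = f_s/N = 29000/512 = 3625/64 Hz
Zero-padding interpolates the spectrum (finer frequency grid)
but does NOT improve the true spectral resolution (ability to resolve close frequencies).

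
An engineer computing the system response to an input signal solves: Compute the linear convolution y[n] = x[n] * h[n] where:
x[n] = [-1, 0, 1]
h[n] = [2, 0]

y[n] = sum_k x[k]*h[n-k]. Output length = len(x) + len(h) - 1 = 3 + 2 - 1 = 4.
y[0] = -1*2 = -2
y[1] = 0*2 + -1*0 = 0
y[2] = 1*2 + 0*0 = 2
y[3] = 1*0 = 0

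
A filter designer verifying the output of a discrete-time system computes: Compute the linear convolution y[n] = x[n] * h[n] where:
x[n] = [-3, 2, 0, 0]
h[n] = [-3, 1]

y[n] = sum_k x[k]*h[n-k]. Output length = len(x) + len(h) - 1 = 4 + 2 - 1 = 5.
y[0] = -3*-3 = 9
y[1] = 2*-3 + -3*1 = -9
y[2] = 0*-3 + 2*1 = 2
y[3] = 0*-3 + 0*1 = 0
y[4] = 0*1 = 0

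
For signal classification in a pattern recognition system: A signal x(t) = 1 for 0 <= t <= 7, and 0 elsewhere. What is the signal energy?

Energy = integral of |x(t)|^2 dt over the signal duration
= 1^2 * 7 = 1 * 7 = 7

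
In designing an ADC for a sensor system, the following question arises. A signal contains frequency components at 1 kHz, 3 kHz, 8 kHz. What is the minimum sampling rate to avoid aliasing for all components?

The highest frequency component is f_max = 8 kHz.
Nyquist rate = 2 * f_max = 2 * 8 kHz = 16 kHz.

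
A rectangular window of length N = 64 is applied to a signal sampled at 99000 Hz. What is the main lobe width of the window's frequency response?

For a rectangular window of length N,
the main lobe width in frequency is 2*f_s/N.
= 2*99000/64 = 12375/4 Hz
This determines the minimum frequency separation for resolving two sinusoids.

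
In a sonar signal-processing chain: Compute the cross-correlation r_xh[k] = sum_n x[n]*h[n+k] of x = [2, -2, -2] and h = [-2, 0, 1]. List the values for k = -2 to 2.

Both sequences indexed from 0 and zero outside their support.
Lags with overlap: k = -2 to 2.
  r_xh[-2] = x[2]*h[0] = 4
  r_xh[-1] = x[1]*h[0] + x[2]*h[1] = 4
  r_xh[0] = x[0]*h[0] + x[1]*h[1] + x[2]*h[2] = -6
  r_xh[1] = x[0]*h[1] + x[1]*h[2] = -2
  r_xh[2] = x[0]*h[2] = 2
r_xh = [4, 4, -6, -2, 2] (for k = -2, ..., 2)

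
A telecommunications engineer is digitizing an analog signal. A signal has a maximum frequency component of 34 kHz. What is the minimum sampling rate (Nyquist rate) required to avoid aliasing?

By the Nyquist-Shannon sampling theorem,
the minimum sampling rate (Nyquist rate) must be at least 2 * f_max.
Nyquist rate = 2 * 34 kHz = 68 kHz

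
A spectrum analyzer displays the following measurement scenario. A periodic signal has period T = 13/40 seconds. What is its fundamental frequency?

The fundamental frequency is the reciprocal of the period.
f = 1/T = 1/(13/40) = 40/13 Hz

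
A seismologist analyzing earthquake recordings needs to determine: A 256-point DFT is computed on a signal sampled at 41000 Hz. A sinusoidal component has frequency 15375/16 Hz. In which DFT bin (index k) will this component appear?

DFT frequency resolution = f_s/N = 41000/256 = 5125/32 Hz
Bin index k = f_signal / resolution = 15375/16 / 5125/32 = 6
The signal frequency 15375/16 Hz falls in DFT bin k = 6.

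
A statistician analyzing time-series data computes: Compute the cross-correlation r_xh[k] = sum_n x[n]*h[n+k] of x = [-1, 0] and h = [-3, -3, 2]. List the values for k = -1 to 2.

Both sequences indexed from 0 and zero outside their support.
Lags with overlap: k = -1 to 2.
  r_xh[-1] = x[1]*h[0] = 0
  r_xh[0] = x[0]*h[0] + x[1]*h[1] = 3
  r_xh[1] = x[0]*h[1] + x[1]*h[2] = 3
  r_xh[2] = x[0]*h[2] = -2
r_xh = [0, 3, 3, -2] (for k = -1, ..., 2)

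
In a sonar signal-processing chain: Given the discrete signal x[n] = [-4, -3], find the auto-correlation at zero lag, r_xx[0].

The auto-correlation at zero lag r_xx[0] equals the signal energy.
r_xx[0] = sum of x[n]^2 = (-4)^2 + (-3)^2
= 16 + 9 = 25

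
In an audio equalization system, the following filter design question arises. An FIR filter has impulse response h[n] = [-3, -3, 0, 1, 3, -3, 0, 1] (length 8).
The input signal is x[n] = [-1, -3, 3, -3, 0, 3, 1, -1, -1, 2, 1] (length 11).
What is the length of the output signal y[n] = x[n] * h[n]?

For linear convolution, the output length is:
len(y) = len(x) + len(h) - 1 = 11 + 8 - 1 = 18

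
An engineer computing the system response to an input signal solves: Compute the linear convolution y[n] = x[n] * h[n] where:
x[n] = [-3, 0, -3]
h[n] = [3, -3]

y[n] = sum_k x[k]*h[n-k]. Output length = len(x) + len(h) - 1 = 3 + 2 - 1 = 4.
y[0] = -3*3 = -9
y[1] = 0*3 + -3*-3 = 9
y[2] = -3*3 + 0*-3 = -9
y[3] = -3*-3 = 9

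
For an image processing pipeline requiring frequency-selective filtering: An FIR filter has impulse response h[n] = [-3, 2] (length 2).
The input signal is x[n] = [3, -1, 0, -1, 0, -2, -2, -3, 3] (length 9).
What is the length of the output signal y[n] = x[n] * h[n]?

For linear convolution, the output length is:
len(y) = len(x) + len(h) - 1 = 9 + 2 - 1 = 10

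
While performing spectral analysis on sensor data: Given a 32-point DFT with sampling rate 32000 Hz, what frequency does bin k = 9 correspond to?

The frequency of DFT bin k is: f_k = k * f_s / N
f_9 = 9 * 32000 / 32 = 9000 Hz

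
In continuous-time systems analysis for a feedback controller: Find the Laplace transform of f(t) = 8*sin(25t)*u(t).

Standard pair: sin(wt)*u(t) <-> w/(s^2+w^2)
With w = 25: L{8*sin(25t)*u(t)} = 200/(s^2+625)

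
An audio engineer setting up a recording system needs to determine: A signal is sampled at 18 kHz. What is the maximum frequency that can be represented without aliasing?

The maximum frequency that can be represented without aliasing
is the Nyquist frequency: f_max = f_s / 2 = 18 kHz / 2 = 9 kHz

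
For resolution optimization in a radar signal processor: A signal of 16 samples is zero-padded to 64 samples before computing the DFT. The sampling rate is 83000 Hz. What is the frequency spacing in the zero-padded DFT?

Original DFT: N = 16, resolution = f_s/N = 83000/16 = 10375/2 Hz
Zero-padded DFT: N = 64, resolution = f_s/N = 83000/64 = 10375/8 Hz
Zero-padding interpolates the spectrum (finer frequency grid)
but does NOT improve the true spectral resolution (ability to resolve close frequencies).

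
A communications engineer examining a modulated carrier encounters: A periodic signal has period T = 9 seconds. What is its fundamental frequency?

The fundamental frequency is the reciprocal of the period.
f = 1/T = 1/(9) = 1/9 Hz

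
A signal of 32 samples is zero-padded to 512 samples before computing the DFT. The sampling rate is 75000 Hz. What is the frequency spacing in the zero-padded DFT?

Original DFT: N = 32, resolution = f_s/N = 75000/32 = 9375/4 Hz
Zero-padded DFT: N = 512, resolution = f_s/N = 75000/512 = 9375/64 Hz
Zero-padding interpolates the spectrum (finer frequency grid)
but does NOT improve the true spectral resolution (ability to resolve close frequencies).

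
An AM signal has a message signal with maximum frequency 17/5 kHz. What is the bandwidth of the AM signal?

In AM (double-sideband), the bandwidth is twice the message frequency.
BW = 2 * f_m = 2 * 17/5 kHz = 34/5 kHz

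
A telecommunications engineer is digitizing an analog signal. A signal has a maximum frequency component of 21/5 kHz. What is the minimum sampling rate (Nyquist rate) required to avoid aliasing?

By the Nyquist-Shannon sampling theorem,
the minimum sampling rate (Nyquist rate) must be at least 2 * f_max.
Nyquist rate = 2 * 21/5 kHz = 42/5 kHz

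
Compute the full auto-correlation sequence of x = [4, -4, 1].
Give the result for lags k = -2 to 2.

r_xx[k] = sum_m x[m]*x[m+k], indexed from 0, for k = -2 to 2:
  r_xx[-2] = x[2]*x[0] = 4
  r_xx[-1] = x[1]*x[0] + x[2]*x[1] = -20
  r_xx[0] = x[0]*x[0] + x[1]*x[1] + x[2]*x[2] = 33
  r_xx[1] = x[0]*x[1] + x[1]*x[2] = -20
  r_xx[2] = x[0]*x[2] = 4
r_xx = [4, -20, 33, -20, 4]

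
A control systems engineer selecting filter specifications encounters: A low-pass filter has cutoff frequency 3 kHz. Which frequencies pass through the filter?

A low-pass filter passes all frequencies below the cutoff frequency 3 kHz and attenuates higher frequencies.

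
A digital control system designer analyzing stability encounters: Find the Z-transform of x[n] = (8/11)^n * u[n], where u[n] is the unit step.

The Z-transform of a^n * u[n] is z/(z-a) for |z| > |a|.
Here a = 8/11, so X(z) = z/(z - (8/11)) = 11z/(11z - 8)
ROC: |z| > 8/11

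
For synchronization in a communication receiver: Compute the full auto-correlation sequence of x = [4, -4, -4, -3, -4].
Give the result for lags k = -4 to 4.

r_xx[k] = sum_m x[m]*x[m+k], indexed from 0, for k = -4 to 4:
  r_xx[-4] = x[4]*x[0] = -16
  r_xx[-3] = x[3]*x[0] + x[4]*x[1] = 4
  r_xx[-2] = x[2]*x[0] + x[3]*x[1] + x[4]*x[2] = 12
  r_xx[-1] = x[1]*x[0] + x[2]*x[1] + x[3]*x[2] + x[4]*x[3] = 24
  r_xx[0] = x[0]*x[0] + x[1]*x[1] + x[2]*x[2] + x[3]*x[3] + x[4]*x[4] = 73
  r_xx[1] = x[0]*x[1] + x[1]*x[2] + x[2]*x[3] + x[3]*x[4] = 24
  r_xx[2] = x[0]*x[2] + x[1]*x[3] + x[2]*x[4] = 12
  r_xx[3] = x[0]*x[3] + x[1]*x[4] = 4
  r_xx[4] = x[0]*x[4] = -16
r_xx = [-16, 4, 12, 24, 73, 24, 12, 4, -16]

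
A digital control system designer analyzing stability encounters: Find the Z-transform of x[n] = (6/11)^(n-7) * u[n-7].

Time-shifting property: if X(z) = Z{x[n]}, then Z{x[n-d]} = z^(-d) * X(z)
X(z) = z/(z - 6/11) for x[n] = (6/11)^n * u[n]
Z{x[n-7]} = z^(-7) * z/(z - 6/11) = z^(-6)/(z - 6/11)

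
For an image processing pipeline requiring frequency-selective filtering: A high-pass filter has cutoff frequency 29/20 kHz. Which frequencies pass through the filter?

A high-pass filter passes all frequencies above the cutoff frequency 29/20 kHz and attenuates lower frequencies.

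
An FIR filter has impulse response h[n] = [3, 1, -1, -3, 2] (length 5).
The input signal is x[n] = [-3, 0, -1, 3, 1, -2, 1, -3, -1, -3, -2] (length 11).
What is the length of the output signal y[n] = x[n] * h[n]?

For linear convolution, the output length is:
len(y) = len(x) + len(h) - 1 = 11 + 5 - 1 = 15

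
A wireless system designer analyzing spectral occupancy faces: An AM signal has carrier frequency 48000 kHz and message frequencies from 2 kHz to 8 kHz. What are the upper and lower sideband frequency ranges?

Upper sideband (USB) = fc + [fm_low, fm_high] = 48000 + [2, 8] = [48002, 48008] kHz
Lower sideband (LSB) = fc - [fm_high, fm_low] = 48000 - [8, 2] = [47992, 47998] kHz
Total occupied spectrum: 47992 kHz to 48008 kHz (plus carrier at 48000 kHz)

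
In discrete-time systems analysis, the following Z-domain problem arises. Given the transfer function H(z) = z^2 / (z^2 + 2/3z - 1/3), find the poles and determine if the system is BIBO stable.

Poles are roots of the denominator: z^2 + 2/3z - 1/3 = 0.
Quadratic formula: z = [-(2/3) +/- sqrt((2/3)^2 - 4*(-1/3))] / 2
Discriminant = 4/9 + 4/3 = 16/9; sqrt = 4/3.
z = (-2/3 +/- 4/3) / 2 => z = 1/3 or z = -1.
|p1| = 1, |p2| = 1/3.
For BIBO stability, all poles must lie inside the unit circle (|p| < 1).
System is UNSTABLE since at least one |p| >= 1.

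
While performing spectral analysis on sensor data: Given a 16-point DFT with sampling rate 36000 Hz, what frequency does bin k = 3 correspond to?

The frequency of DFT bin k is: f_k = k * f_s / N
f_3 = 3 * 36000 / 16 = 6750 Hz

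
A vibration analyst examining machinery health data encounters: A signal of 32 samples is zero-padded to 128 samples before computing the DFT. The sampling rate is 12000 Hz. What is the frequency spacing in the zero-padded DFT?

Original DFT: N = 32, resolution = f_s/N = 12000/32 = 375 Hz
Zero-padded DFT: N = 128, resolution = f_s/N = 12000/128 = 375/4 Hz
Zero-padding interpolates the spectrum (finer frequency grid)
but does NOT improve the true spectral resolution (ability to resolve close frequencies).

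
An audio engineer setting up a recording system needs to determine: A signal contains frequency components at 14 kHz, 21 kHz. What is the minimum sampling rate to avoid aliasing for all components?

The highest frequency component is f_max = 21 kHz.
Nyquist rate = 2 * f_max = 2 * 21 kHz = 42 kHz.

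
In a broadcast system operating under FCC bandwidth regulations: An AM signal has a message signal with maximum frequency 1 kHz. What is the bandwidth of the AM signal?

In AM (double-sideband), the bandwidth is twice the message frequency.
BW = 2 * f_m = 2 * 1 kHz = 2 kHz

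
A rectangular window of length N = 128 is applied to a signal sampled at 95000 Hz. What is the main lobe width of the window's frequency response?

For a rectangular window of length N,
the main lobe width in frequency is 2*f_s/N.
= 2*95000/128 = 11875/8 Hz
This determines the minimum frequency separation for resolving two sinusoids.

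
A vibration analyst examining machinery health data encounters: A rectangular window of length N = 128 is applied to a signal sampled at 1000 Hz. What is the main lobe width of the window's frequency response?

For a rectangular window of length N,
the main lobe width in frequency is 2*f_s/N.
= 2*1000/128 = 125/8 Hz
This determines the minimum frequency separation for resolving two sinusoids.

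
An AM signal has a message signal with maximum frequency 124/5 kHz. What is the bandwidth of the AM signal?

In AM (double-sideband), the bandwidth is twice the message frequency.
BW = 2 * f_m = 2 * 124/5 kHz = 248/5 kHz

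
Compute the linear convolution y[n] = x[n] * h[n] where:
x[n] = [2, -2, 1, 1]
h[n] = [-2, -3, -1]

y[n] = sum_k x[k]*h[n-k]. Output length = len(x) + len(h) - 1 = 4 + 3 - 1 = 6.
y[0] = 2*-2 = -4
y[1] = -2*-2 + 2*-3 = -2
y[2] = 1*-2 + -2*-3 + 2*-1 = 2
y[3] = 1*-2 + 1*-3 + -2*-1 = -3
y[4] = 1*-3 + 1*-1 = -4
y[5] = 1*-1 = -1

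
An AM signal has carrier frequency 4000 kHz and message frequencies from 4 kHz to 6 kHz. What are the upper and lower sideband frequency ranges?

Upper sideband (USB) = fc + [fm_low, fm_high] = 4000 + [4, 6] = [4004, 4006] kHz
Lower sideband (LSB) = fc - [fm_high, fm_low] = 4000 - [6, 4] = [3994, 3996] kHz
Total occupied spectrum: 3994 kHz to 4006 kHz (plus carrier at 4000 kHz)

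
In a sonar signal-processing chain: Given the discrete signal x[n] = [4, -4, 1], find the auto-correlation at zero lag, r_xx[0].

The auto-correlation at zero lag r_xx[0] equals the signal energy.
r_xx[0] = sum of x[n]^2 = 4^2 + (-4)^2 + 1^2
= 16 + 16 + 1 = 33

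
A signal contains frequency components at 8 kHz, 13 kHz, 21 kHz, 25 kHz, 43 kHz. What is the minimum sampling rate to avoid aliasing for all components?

The highest frequency component is f_max = 43 kHz.
Nyquist rate = 2 * f_max = 2 * 43 kHz = 86 kHz.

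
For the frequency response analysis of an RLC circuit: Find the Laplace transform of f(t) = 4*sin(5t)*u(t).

Standard pair: sin(wt)*u(t) <-> w/(s^2+w^2)
With w = 5: L{4*sin(5t)*u(t)} = 20/(s^2+25)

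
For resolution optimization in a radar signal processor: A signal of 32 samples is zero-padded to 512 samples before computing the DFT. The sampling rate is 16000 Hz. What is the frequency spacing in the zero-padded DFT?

Original DFT: N = 32, resolution = f_s/N = 16000/32 = 500 Hz
Zero-padded DFT: N = 512, resolution = f_s/N = 16000/512 = 125/4 Hz
Zero-padding interpolates the spectrum (finer frequency grid)
but does NOT improve the true spectral resolution (ability to resolve close frequencies).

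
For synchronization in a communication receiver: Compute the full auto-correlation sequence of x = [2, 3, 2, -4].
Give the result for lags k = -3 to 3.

r_xx[k] = sum_m x[m]*x[m+k], indexed from 0, for k = -3 to 3:
  r_xx[-3] = x[3]*x[0] = -8
  r_xx[-2] = x[2]*x[0] + x[3]*x[1] = -8
  r_xx[-1] = x[1]*x[0] + x[2]*x[1] + x[3]*x[2] = 4
  r_xx[0] = x[0]*x[0] + x[1]*x[1] + x[2]*x[2] + x[3]*x[3] = 33
  r_xx[1] = x[0]*x[1] + x[1]*x[2] + x[2]*x[3] = 4
  r_xx[2] = x[0]*x[2] + x[1]*x[3] = -8
  r_xx[3] = x[0]*x[3] = -8
r_xx = [-8, -8, 4, 33, 4, -8, -8]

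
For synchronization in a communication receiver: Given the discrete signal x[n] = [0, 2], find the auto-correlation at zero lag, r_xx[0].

The auto-correlation at zero lag r_xx[0] equals the signal energy.
r_xx[0] = sum of x[n]^2 = 0^2 + 2^2
= 0 + 4 = 4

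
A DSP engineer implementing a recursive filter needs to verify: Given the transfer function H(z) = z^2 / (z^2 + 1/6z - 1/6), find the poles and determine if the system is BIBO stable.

Poles are roots of the denominator: z^2 + 1/6z - 1/6 = 0.
Quadratic formula: z = [-(1/6) +/- sqrt((1/6)^2 - 4*(-1/6))] / 2
Discriminant = 1/36 + 2/3 = 25/36; sqrt = 5/6.
z = (-1/6 +/- 5/6) / 2 => z = 1/3 or z = -1/2.
|p1| = 1/2, |p2| = 1/3.
For BIBO stability, all poles must lie inside the unit circle (|p| < 1).
System is STABLE since both |p| < 1.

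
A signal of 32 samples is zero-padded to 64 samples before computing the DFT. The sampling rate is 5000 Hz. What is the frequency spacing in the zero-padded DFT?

Original DFT: N = 32, resolution = f_s/N = 5000/32 = 625/4 Hz
Zero-padded DFT: N = 64, resolution = f_s/N = 5000/64 = 625/8 Hz
Zero-padding interpolates the spectrum (finer frequency grid)
but does NOT improve the true spectral resolution (ability to resolve close frequencies).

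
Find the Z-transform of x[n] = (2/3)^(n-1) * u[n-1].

Time-shifting property: if X(z) = Z{x[n]}, then Z{x[n-d]} = z^(-d) * X(z)
X(z) = z/(z - 2/3) for x[n] = (2/3)^n * u[n]
Z{x[n-1]} = z^(-1) * z/(z - 2/3) = 1/(z - 2/3)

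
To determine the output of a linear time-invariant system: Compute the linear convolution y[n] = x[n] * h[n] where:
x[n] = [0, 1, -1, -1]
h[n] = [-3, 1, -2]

y[n] = sum_k x[k]*h[n-k]. Output length = len(x) + len(h) - 1 = 4 + 3 - 1 = 6.
y[0] = 0*-3 = 0
y[1] = 1*-3 + 0*1 = -3
y[2] = -1*-3 + 1*1 + 0*-2 = 4
y[3] = -1*-3 + -1*1 + 1*-2 = 0
y[4] = -1*1 + -1*-2 = 1
y[5] = -1*-2 = 2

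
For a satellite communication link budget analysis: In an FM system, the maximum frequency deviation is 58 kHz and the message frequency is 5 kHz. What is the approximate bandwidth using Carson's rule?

Carson's rule: BW = 2*(delta_f + f_m)
= 2*(58 + 5) kHz = 126 kHz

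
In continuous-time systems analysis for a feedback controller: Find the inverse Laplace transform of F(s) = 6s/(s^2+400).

Standard pair: s/(s^2+w^2) <-> cos(wt)*u(t)
With k=6, w=20: f(t) = 6*cos(20t)*u(t)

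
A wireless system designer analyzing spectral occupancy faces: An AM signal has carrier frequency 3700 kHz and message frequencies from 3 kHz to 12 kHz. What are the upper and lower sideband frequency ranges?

Upper sideband (USB) = fc + [fm_low, fm_high] = 3700 + [3, 12] = [3703, 3712] kHz
Lower sideband (LSB) = fc - [fm_high, fm_low] = 3700 - [12, 3] = [3688, 3697] kHz
Total occupied spectrum: 3688 kHz to 3712 kHz (plus carrier at 3700 kHz)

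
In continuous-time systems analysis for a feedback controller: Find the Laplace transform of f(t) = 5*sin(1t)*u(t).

Standard pair: sin(wt)*u(t) <-> w/(s^2+w^2)
With w = 1: L{5*sin(1t)*u(t)} = 5/(s^2+1)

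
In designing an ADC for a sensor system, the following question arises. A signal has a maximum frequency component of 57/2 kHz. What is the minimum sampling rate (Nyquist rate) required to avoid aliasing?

By the Nyquist-Shannon sampling theorem,
the minimum sampling rate (Nyquist rate) must be at least 2 * f_max.
Nyquist rate = 2 * 57/2 kHz = 57 kHz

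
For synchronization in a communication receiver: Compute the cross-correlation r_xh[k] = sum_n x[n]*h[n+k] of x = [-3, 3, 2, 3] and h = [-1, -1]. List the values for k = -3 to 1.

Both sequences indexed from 0 and zero outside their support.
Lags with overlap: k = -3 to 1.
  r_xh[-3] = x[3]*h[0] = -3
  r_xh[-2] = x[2]*h[0] + x[3]*h[1] = -5
  r_xh[-1] = x[1]*h[0] + x[2]*h[1] = -5
  r_xh[0] = x[0]*h[0] + x[1]*h[1] = 0
  r_xh[1] = x[0]*h[1] = 3
r_xh = [-3, -5, -5, 0, 3] (for k = -3, ..., 1)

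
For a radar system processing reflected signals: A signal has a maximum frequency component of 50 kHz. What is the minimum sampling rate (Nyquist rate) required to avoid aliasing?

By the Nyquist-Shannon sampling theorem,
the minimum sampling rate (Nyquist rate) must be at least 2 * f_max.
Nyquist rate = 2 * 50 kHz = 100 kHz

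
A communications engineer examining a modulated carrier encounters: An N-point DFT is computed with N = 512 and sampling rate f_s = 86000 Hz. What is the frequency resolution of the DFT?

DFT frequency resolution = f_s / N
= 86000 / 512 = 5375/32 Hz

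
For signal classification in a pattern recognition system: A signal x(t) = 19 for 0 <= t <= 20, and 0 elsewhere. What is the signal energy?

Energy = integral of |x(t)|^2 dt over the signal duration
= 19^2 * 20 = 361 * 20 = 7220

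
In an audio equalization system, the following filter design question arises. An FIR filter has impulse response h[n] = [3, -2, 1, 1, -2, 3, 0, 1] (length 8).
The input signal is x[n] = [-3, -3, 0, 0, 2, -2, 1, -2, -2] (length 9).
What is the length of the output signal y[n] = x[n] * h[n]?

For linear convolution, the output length is:
len(y) = len(x) + len(h) - 1 = 9 + 8 - 1 = 16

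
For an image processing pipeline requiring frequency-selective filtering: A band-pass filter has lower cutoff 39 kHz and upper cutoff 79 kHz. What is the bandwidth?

Bandwidth = f_high - f_low
= 79 kHz - 39 kHz = 40 kHz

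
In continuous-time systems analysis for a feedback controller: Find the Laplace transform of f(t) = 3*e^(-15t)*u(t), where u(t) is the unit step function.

Standard Laplace transform pair:
e^(-at)*u(t) <-> 1/(s+a)
With a = 15: L{3*e^(-15t)*u(t)} = 3/(s+15), ROC: Re(s) > -15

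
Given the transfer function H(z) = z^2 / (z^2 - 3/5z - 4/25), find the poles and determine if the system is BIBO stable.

Poles are roots of the denominator: z^2 - 3/5z - 4/25 = 0.
Quadratic formula: z = [-(-3/5) +/- sqrt((-3/5)^2 - 4*(-4/25))] / 2
Discriminant = 9/25 + 16/25 = 1; sqrt = 1.
z = (3/5 +/- 1) / 2 => z = 4/5 or z = -1/5.
|p1| = 4/5, |p2| = 1/5.
For BIBO stability, all poles must lie inside the unit circle (|p| < 1).
System is STABLE since both |p| < 1.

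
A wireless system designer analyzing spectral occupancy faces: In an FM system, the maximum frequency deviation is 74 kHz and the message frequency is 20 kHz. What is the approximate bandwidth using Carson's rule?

Carson's rule: BW = 2*(delta_f + f_m)
= 2*(74 + 20) kHz = 188 kHz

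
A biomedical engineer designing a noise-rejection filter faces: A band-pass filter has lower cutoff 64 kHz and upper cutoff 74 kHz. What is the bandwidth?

Bandwidth = f_high - f_low
= 74 kHz - 64 kHz = 10 kHz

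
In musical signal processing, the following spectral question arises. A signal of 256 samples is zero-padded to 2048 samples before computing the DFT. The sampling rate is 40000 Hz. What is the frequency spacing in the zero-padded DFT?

Original DFT: N = 256, resolution = f_s/N = 40000/256 = 625/4 Hz
Zero-padded DFT: N = 2048, resolution = f_s/N = 40000/2048 = 625/32 Hz
Zero-padding interpolates the spectrum (finer frequency grid)
but does NOT improve the true spectral resolution (ability to resolve close frequencies).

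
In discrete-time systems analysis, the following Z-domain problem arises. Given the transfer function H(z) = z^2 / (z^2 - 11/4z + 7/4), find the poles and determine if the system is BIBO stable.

Poles are roots of the denominator: z^2 - 11/4z + 7/4 = 0.
Quadratic formula: z = [-(-11/4) +/- sqrt((-11/4)^2 - 4*(7/4))] / 2
Discriminant = 121/16 - 7 = 9/16; sqrt = 3/4.
z = (11/4 +/- 3/4) / 2 => z = 7/4 or z = 1.
|p1| = 7/4, |p2| = 1.
For BIBO stability, all poles must lie inside the unit circle (|p| < 1).
System is UNSTABLE since at least one |p| >= 1.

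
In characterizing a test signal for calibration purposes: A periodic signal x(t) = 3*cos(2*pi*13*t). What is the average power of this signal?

Average power of A*cos(wt) is A^2/2.
P = 3^2 / 2 = 9/2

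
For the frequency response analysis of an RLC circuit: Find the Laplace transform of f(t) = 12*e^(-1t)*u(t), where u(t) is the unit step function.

Standard Laplace transform pair:
e^(-at)*u(t) <-> 1/(s+a)
With a = 1: L{12*e^(-1t)*u(t)} = 12/(s+1), ROC: Re(s) > -1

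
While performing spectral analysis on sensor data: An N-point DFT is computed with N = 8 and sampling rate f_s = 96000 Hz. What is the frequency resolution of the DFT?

DFT frequency resolution = f_s / N
= 96000 / 8 = 12000 Hz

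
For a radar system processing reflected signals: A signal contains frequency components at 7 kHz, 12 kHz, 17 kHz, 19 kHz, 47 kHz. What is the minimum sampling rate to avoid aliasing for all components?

The highest frequency component is f_max = 47 kHz.
Nyquist rate = 2 * f_max = 2 * 47 kHz = 94 kHz.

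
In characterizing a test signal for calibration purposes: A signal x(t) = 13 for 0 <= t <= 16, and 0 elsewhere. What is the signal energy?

Energy = integral of |x(t)|^2 dt over the signal duration
= 13^2 * 16 = 169 * 16 = 2704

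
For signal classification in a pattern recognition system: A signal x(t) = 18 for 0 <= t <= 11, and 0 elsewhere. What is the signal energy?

Energy = integral of |x(t)|^2 dt over the signal duration
= 18^2 * 11 = 324 * 11 = 3564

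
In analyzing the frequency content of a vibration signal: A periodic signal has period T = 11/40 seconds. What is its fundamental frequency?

The fundamental frequency is the reciprocal of the period.
f = 1/T = 1/(11/40) = 40/11 Hz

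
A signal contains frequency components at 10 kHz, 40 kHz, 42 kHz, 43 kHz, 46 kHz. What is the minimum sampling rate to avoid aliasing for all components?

The highest frequency component is f_max = 46 kHz.
Nyquist rate = 2 * f_max = 2 * 46 kHz = 92 kHz.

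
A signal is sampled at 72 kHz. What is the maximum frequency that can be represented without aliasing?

The maximum frequency that can be represented without aliasing
is the Nyquist frequency: f_max = f_s / 2 = 72 kHz / 2 = 36 kHz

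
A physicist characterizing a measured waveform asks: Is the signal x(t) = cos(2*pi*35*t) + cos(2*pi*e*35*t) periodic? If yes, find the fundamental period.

f1 = 35 Hz, f2 = 35*e Hz
Ratio f2/f1 = e, which is irrational.
Since the frequency ratio is irrational, no common period exists.
The signal is not periodic.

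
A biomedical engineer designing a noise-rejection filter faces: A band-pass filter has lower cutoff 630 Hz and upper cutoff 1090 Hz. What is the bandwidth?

Bandwidth = f_high - f_low
= 1090 Hz - 630 Hz = 460 Hz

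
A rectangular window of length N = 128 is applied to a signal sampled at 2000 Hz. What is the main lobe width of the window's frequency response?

For a rectangular window of length N,
the main lobe width in frequency is 2*f_s/N.
= 2*2000/128 = 125/4 Hz
This determines the minimum frequency separation for resolving two sinusoids.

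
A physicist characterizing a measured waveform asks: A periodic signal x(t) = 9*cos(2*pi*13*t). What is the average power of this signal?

Average power of A*cos(wt) is A^2/2.
P = 9^2 / 2 = 81/2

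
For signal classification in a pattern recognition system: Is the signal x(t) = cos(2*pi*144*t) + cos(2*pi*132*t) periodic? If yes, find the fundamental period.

f1 = 144 Hz, f2 = 132 Hz
Period T1 = 1/144, T2 = 1/132
Ratio T1/T2 = 132/144, which is rational.
The signal is periodic with fundamental period T = 1/GCD(144,132) = 1/12 s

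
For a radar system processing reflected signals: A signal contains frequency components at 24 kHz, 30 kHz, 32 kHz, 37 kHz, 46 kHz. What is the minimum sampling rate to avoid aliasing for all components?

The highest frequency component is f_max = 46 kHz.
Nyquist rate = 2 * f_max = 2 * 46 kHz = 92 kHz.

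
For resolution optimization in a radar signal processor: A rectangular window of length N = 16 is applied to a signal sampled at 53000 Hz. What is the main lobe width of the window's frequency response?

For a rectangular window of length N,
the main lobe width in frequency is 2*f_s/N.
= 2*53000/16 = 6625 Hz
This determines the minimum frequency separation for resolving two sinusoids.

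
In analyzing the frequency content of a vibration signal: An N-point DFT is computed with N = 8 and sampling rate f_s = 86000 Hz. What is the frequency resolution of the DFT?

DFT frequency resolution = f_s / N
= 86000 / 8 = 10750 Hz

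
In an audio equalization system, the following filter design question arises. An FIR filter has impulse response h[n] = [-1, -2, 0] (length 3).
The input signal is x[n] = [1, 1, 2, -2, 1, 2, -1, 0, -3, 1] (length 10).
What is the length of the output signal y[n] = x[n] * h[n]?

For linear convolution, the output length is:
len(y) = len(x) + len(h) - 1 = 10 + 3 - 1 = 12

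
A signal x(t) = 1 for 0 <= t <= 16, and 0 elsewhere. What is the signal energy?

Energy = integral of |x(t)|^2 dt over the signal duration
= 1^2 * 16 = 1 * 16 = 16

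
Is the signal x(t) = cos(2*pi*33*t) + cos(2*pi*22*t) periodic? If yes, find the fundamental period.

f1 = 33 Hz, f2 = 22 Hz
Period T1 = 1/33, T2 = 1/22
Ratio T1/T2 = 22/33, which is rational.
The signal is periodic with fundamental period T = 1/GCD(33,22) = 1/11 s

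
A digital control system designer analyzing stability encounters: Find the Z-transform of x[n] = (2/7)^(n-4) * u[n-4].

Time-shifting property: if X(z) = Z{x[n]}, then Z{x[n-d]} = z^(-d) * X(z)
X(z) = z/(z - 2/7) for x[n] = (2/7)^n * u[n]
Z{x[n-4]} = z^(-4) * z/(z - 2/7) = z^(-3)/(z - 2/7)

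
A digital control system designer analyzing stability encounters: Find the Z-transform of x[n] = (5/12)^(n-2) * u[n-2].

Time-shifting property: if X(z) = Z{x[n]}, then Z{x[n-d]} = z^(-d) * X(z)
X(z) = z/(z - 5/12) for x[n] = (5/12)^n * u[n]
Z{x[n-2]} = z^(-2) * z/(z - 5/12) = z^(-1)/(z - 5/12)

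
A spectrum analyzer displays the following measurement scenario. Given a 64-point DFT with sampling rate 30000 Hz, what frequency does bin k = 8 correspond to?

The frequency of DFT bin k is: f_k = k * f_s / N
f_8 = 8 * 30000 / 64 = 3750 Hz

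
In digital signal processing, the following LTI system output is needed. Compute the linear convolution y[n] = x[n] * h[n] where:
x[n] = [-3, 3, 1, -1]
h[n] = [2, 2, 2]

y[n] = sum_k x[k]*h[n-k]. Output length = len(x) + len(h) - 1 = 4 + 3 - 1 = 6.
y[0] = -3*2 = -6
y[1] = 3*2 + -3*2 = 0
y[2] = 1*2 + 3*2 + -3*2 = 2
y[3] = -1*2 + 1*2 + 3*2 = 6
y[4] = -1*2 + 1*2 = 0
y[5] = -1*2 = -2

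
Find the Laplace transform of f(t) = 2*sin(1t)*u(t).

Standard pair: sin(wt)*u(t) <-> w/(s^2+w^2)
With w = 1: L{2*sin(1t)*u(t)} = 2/(s^2+1)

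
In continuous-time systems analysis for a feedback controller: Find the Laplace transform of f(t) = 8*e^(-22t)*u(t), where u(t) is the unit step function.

Standard Laplace transform pair:
e^(-at)*u(t) <-> 1/(s+a)
With a = 22: L{8*e^(-22t)*u(t)} = 8/(s+22), ROC: Re(s) > -22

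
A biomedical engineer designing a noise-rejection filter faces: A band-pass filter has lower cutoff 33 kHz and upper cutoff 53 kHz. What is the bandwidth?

Bandwidth = f_high - f_low
= 53 kHz - 33 kHz = 20 kHz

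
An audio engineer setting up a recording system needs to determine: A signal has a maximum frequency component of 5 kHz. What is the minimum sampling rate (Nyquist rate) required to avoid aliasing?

By the Nyquist-Shannon sampling theorem,
the minimum sampling rate (Nyquist rate) must be at least 2 * f_max.
Nyquist rate = 2 * 5 kHz = 10 kHz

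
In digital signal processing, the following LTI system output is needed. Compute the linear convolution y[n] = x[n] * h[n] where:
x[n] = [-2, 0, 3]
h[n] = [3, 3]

y[n] = sum_k x[k]*h[n-k]. Output length = len(x) + len(h) - 1 = 3 + 2 - 1 = 4.
y[0] = -2*3 = -6
y[1] = 0*3 + -2*3 = -6
y[2] = 3*3 + 0*3 = 9
y[3] = 3*3 = 9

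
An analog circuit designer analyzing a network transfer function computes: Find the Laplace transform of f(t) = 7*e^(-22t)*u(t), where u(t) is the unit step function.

Standard Laplace transform pair:
e^(-at)*u(t) <-> 1/(s+a)
With a = 22: L{7*e^(-22t)*u(t)} = 7/(s+22), ROC: Re(s) > -22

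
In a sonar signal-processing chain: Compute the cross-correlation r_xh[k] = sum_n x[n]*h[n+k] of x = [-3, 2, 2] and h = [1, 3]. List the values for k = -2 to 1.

Both sequences indexed from 0 and zero outside their support.
Lags with overlap: k = -2 to 1.
  r_xh[-2] = x[2]*h[0] = 2
  r_xh[-1] = x[1]*h[0] + x[2]*h[1] = 8
  r_xh[0] = x[0]*h[0] + x[1]*h[1] = 3
  r_xh[1] = x[0]*h[1] = -9
r_xh = [2, 8, 3, -9] (for k = -2, ..., 1)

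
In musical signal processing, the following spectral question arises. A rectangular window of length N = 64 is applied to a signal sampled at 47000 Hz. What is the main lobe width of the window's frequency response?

For a rectangular window of length N,
the main lobe width in frequency is 2*f_s/N.
= 2*47000/64 = 5875/4 Hz
This determines the minimum frequency separation for resolving two sinusoids.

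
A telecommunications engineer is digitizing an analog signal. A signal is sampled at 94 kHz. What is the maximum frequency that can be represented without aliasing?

The maximum frequency that can be represented without aliasing
is the Nyquist frequency: f_max = f_s / 2 = 94 kHz / 2 = 47 kHz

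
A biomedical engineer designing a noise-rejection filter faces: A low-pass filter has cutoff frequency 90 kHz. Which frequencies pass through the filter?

A low-pass filter passes all frequencies below the cutoff frequency 90 kHz and attenuates higher frequencies.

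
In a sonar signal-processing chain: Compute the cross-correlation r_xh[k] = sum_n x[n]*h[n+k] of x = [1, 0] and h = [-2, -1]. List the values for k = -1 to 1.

Both sequences indexed from 0 and zero outside their support.
Lags with overlap: k = -1 to 1.
  r_xh[-1] = x[1]*h[0] = 0
  r_xh[0] = x[0]*h[0] + x[1]*h[1] = -2
  r_xh[1] = x[0]*h[1] = -1
r_xh = [0, -2, -1] (for k = -1, ..., 1)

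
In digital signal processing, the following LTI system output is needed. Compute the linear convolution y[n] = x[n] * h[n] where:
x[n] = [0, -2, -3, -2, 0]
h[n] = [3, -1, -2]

y[n] = sum_k x[k]*h[n-k]. Output length = len(x) + len(h) - 1 = 5 + 3 - 1 = 7.
y[0] = 0*3 = 0
y[1] = -2*3 + 0*-1 = -6
y[2] = -3*3 + -2*-1 + 0*-2 = -7
y[3] = -2*3 + -3*-1 + -2*-2 = 1
y[4] = 0*3 + -2*-1 + -3*-2 = 8
y[5] = 0*-1 + -2*-2 = 4
y[6] = 0*-2 = 0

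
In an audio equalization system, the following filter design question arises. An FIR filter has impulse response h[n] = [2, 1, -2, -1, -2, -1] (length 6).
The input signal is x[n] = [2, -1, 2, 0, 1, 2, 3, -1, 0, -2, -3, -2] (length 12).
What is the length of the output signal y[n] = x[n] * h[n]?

For linear convolution, the output length is:
len(y) = len(x) + len(h) - 1 = 12 + 6 - 1 = 17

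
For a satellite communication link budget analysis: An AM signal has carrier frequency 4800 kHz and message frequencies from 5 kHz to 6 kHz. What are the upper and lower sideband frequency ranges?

Upper sideband (USB) = fc + [fm_low, fm_high] = 4800 + [5, 6] = [4805, 4806] kHz
Lower sideband (LSB) = fc - [fm_high, fm_low] = 4800 - [6, 5] = [4794, 4795] kHz
Total occupied spectrum: 4794 kHz to 4806 kHz (plus carrier at 4800 kHz)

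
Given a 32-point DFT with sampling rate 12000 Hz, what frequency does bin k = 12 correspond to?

The frequency of DFT bin k is: f_k = k * f_s / N
f_12 = 12 * 12000 / 32 = 4500 Hz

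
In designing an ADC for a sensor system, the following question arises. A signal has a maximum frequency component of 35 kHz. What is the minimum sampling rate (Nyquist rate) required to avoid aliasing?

By the Nyquist-Shannon sampling theorem,
the minimum sampling rate (Nyquist rate) must be at least 2 * f_max.
Nyquist rate = 2 * 35 kHz = 70 kHz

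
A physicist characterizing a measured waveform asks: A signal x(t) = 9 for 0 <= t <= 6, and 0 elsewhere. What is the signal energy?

Energy = integral of |x(t)|^2 dt over the signal duration
= 9^2 * 6 = 81 * 6 = 486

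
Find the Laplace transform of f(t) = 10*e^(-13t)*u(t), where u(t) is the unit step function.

Standard Laplace transform pair:
e^(-at)*u(t) <-> 1/(s+a)
With a = 13: L{10*e^(-13t)*u(t)} = 10/(s+13), ROC: Re(s) > -13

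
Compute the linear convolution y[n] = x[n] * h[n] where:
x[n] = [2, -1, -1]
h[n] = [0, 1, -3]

y[n] = sum_k x[k]*h[n-k]. Output length = len(x) + len(h) - 1 = 3 + 3 - 1 = 5.
y[0] = 2*0 = 0
y[1] = -1*0 + 2*1 = 2
y[2] = -1*0 + -1*1 + 2*-3 = -7
y[3] = -1*1 + -1*-3 = 2
y[4] = -1*-3 = 3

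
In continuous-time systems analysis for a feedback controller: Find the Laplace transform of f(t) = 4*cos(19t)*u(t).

Standard pair: cos(wt)*u(t) <-> s/(s^2+w^2)
With w = 19: L{4*cos(19t)*u(t)} = 4s/(s^2+361)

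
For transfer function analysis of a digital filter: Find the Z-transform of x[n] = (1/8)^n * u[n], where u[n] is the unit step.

The Z-transform of a^n * u[n] is z/(z-a) for |z| > |a|.
Here a = 1/8, so X(z) = z/(z - (1/8)) = 8z/(8z - 1)
ROC: |z| > 1/8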